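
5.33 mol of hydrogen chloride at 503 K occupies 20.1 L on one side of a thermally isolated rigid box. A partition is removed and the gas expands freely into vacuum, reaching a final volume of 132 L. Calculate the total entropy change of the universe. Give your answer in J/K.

No heat is exchanged and no work is done, so the ideal-gas temperature stays constant.
Entropy is a state function; using a reversible isothermal path, ΔS_gas = nR ln(V₂/V₁) = 5.33 × 8.314 × ln(132/20.1) = 83.4 J/K.
The insulated surroundings exchange no heat, so ΔS_surr = 0 and ΔS_universe = ΔS_gas.

ΔS_universe = 83.4 J/K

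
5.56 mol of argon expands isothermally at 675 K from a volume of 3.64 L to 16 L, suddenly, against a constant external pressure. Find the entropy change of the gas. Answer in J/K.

Entropy is a state function, so ΔS_gas depends only on the end states.
For an isothermal ideal gas ΔS_gas = nR ln(V₂/V₁) = 5.56 × 8.314 × ln(16/3.64) = 68.4 J/K.

ΔS_gas = 68.4 J/K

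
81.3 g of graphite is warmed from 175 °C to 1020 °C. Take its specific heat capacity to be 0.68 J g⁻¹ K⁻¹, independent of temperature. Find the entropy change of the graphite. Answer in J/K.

In kelvin: T₁ = 448.15 K, T₂ = 1293.15 K. ΔS = ∫dQ_rev/T = m c ln(T₂/T₁) = 81.3 × 0.68 × ln(1293.15/448.15) = 58.6 J/K.

ΔS = 58.6 J/K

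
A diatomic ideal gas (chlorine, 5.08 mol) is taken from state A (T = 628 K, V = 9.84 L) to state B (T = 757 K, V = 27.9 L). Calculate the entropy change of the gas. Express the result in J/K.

ΔS = 63.7 J/K

Entropy is a state function: ΔS = nC_V ln(T₂/T₁) + nR ln(V₂/V₁), with C_V = 5R/2 = 20.79 J mol⁻¹ K⁻¹ for a diatomic ideal gas.
ΔS = 5.08 × [20.79 × ln(757/628) + 8.314 × ln(27.9/9.84)] = 63.7 J/K.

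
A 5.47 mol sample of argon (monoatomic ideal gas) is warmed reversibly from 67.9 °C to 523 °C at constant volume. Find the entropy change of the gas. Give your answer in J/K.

ΔS = 57.8 J/K

In kelvin: T₁ = 341.05 K, T₂ = 796.15 K. At constant volume, ΔS = nC_V ln(T₂/T₁) with C_V = 3R/2 = 12.47 J mol⁻¹ K⁻¹.
ΔS = 5.47 × 12.47 × ln(796.15/341.05) = 57.8 J/K.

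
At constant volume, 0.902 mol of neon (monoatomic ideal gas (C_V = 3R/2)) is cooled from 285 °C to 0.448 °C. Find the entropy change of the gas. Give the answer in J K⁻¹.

ΔS = -8.02 J/K

In kelvin: T₁ = 558.15 K, T₂ = 273.598 K. At constant volume, ΔS = nC_V ln(T₂/T₁) with C_V = 3R/2 = 12.47 J mol⁻¹ K⁻¹.
ΔS = 0.902 × 12.47 × ln(273.598/558.15) = -8.02 J/K.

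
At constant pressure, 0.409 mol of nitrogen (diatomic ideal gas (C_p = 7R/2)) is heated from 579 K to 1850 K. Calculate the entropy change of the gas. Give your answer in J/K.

ΔS = 13.8 J/K

At constant pressure, ΔS = nC_p ln(T₂/T₁) with C_p = 7R/2 = 29.1 J mol⁻¹ K⁻¹.
ΔS = 0.409 × 29.1 × ln(1850/579) = 13.8 J/K.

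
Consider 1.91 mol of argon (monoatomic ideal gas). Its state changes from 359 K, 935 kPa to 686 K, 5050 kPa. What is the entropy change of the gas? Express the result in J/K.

ΔS = -1.08 J/K

ΔS = nC_p ln(T₂/T₁) − nR ln(P₂/P₁), with C_p = 5R/2 = 20.79 J mol⁻¹ K⁻¹ for a monoatomic ideal gas.
ΔS = 1.91 × [20.79 × ln(686/359) − 8.314 × ln(5050/935)] = -1.08 J/K.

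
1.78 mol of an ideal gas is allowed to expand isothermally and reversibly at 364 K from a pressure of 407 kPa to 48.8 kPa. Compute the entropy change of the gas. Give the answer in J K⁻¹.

For an isothermal ideal gas ΔS_gas = nR ln(P₁/P₂) = 1.78 × 8.314 × ln(407/48.8) = 31.4 J/K.

ΔS_gas = 31.4 J/K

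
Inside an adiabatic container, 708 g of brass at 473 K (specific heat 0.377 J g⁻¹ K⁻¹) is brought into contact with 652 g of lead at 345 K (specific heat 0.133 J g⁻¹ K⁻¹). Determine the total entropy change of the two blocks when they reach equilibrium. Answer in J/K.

Energy balance: T_f = (m₁c₁T₁ + m₂c₂T₂)/(m₁c₁ + m₂c₂) = 441.61 K.
ΔS₁ = m₁c₁ ln(T_f/T₁) = 266.916 × ln(441.61/473) = -18.33 J/K.
ΔS₂ = m₂c₂ ln(T_f/T₂) = 86.716 × ln(441.61/345) = 21.41 J/K.
ΔS_total = -18.33 + 21.41 = 3.08 J/K.

ΔS_total = 3.08 J/K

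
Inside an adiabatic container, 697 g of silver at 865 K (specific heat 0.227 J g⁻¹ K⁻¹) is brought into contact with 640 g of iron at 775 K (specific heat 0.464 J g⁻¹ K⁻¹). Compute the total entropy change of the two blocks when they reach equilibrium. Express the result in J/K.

Energy balance: T_f = (m₁c₁T₁ + m₂c₂T₂)/(m₁c₁ + m₂c₂) = 806.28 K.
ΔS₁ = m₁c₁ ln(T_f/T₁) = 158.219 × ln(806.28/865) = -11.12 J/K.
ΔS₂ = m₂c₂ ln(T_f/T₂) = 296.96 × ln(806.28/775) = 11.75 J/K.
ΔS_total = -11.12 + 11.75 = 0.63 J/K.

ΔS_total = 0.63 J/K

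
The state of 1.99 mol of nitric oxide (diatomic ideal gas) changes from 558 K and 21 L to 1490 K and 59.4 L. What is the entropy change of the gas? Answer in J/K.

Entropy is a state function: ΔS = nC_V ln(T₂/T₁) + nR ln(V₂/V₁), with C_V = 5R/2 = 20.79 J mol⁻¹ K⁻¹ for a diatomic ideal gas.
ΔS = 1.99 × [20.79 × ln(1490/558) + 8.314 × ln(59.4/21)] = 57.8 J/K.

ΔS = 57.8 J/K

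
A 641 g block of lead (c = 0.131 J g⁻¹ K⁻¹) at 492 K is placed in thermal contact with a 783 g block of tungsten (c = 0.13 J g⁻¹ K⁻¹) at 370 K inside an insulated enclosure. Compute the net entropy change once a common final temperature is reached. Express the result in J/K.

ΔS_total = 1.88 J/K

Energy balance: T_f = (m₁c₁T₁ + m₂c₂T₂)/(m₁c₁ + m₂c₂) = 425.15 K.
ΔS₁ = m₁c₁ ln(T_f/T₁) = 83.971 × ln(425.15/492) = -12.26 J/K.
ΔS₂ = m₂c₂ ln(T_f/T₂) = 101.79 × ln(425.15/370) = 14.14 J/K.
ΔS_total = -12.26 + 14.14 = 1.88 J/K.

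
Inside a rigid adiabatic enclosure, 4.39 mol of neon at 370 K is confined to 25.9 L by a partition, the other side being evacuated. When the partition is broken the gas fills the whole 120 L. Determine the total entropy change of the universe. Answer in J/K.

ΔS_universe = 56 J/K

No heat is exchanged and no work is done, so the ideal-gas temperature stays constant.
Entropy is a state function; using a reversible isothermal path, ΔS_gas = nR ln(V₂/V₁) = 4.39 × 8.314 × ln(120/25.9) = 56 J/K.
The insulated surroundings exchange no heat, so ΔS_surr = 0 and ΔS_universe = ΔS_gas.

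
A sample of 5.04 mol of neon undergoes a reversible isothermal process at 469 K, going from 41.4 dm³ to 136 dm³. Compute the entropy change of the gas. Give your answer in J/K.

For an isothermal ideal gas ΔS_gas = nR ln(V₂/V₁) = 5.04 × 8.314 × ln(136/41.4) = 49.8 J/K.

ΔS_gas = 49.8 J/K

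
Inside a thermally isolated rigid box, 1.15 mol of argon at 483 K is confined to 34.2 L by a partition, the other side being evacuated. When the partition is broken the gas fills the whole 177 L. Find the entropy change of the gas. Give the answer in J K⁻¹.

No heat is exchanged and no work is done, so the ideal-gas temperature stays constant.
Entropy is a state function; using a reversible isothermal path, ΔS_gas = nR ln(V₂/V₁) = 1.15 × 8.314 × ln(177/34.2) = 15.7 J/K.

ΔS_gas = 15.7 J/K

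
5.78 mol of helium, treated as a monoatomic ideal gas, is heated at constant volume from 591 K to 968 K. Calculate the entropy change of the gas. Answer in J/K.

At constant volume, ΔS = nC_V ln(T₂/T₁) with C_V = 3R/2 = 12.47 J mol⁻¹ K⁻¹.
ΔS = 5.78 × 12.47 × ln(968/591) = 35.6 J/K.

ΔS = 35.6 J/K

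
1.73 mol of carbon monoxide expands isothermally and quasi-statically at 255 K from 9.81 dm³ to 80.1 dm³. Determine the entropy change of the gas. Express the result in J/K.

ΔS_gas = 30.2 J/K

For an isothermal ideal gas ΔS_gas = nR ln(V₂/V₁) = 1.73 × 8.314 × ln(80.1/9.81) = 30.2 J/K.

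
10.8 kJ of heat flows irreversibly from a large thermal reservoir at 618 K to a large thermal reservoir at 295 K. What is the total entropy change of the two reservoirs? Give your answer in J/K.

ΔS_total = 19.1 J/K

ΔS_hot = −Q/T_H = −10800/618 = -17.48 J/K and ΔS_cold = +Q/T_C = 10800/295 = 36.61 J/K.
ΔS_total = -17.48 + 36.61 = 19.1 J/K, positive as the second law requires.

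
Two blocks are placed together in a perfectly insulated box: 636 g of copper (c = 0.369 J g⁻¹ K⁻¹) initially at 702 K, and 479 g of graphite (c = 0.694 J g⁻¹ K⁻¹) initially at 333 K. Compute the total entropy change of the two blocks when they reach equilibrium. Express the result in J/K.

Energy balance: T_f = (m₁c₁T₁ + m₂c₂T₂)/(m₁c₁ + m₂c₂) = 485.7 K.
ΔS₁ = m₁c₁ ln(T_f/T₁) = 234.684 × ln(485.7/702) = -86.443 J/K.
ΔS₂ = m₂c₂ ln(T_f/T₂) = 332.426 × ln(485.7/333) = 125.47 J/K.
ΔS_total = -86.443 + 125.47 = 39 J/K.

ΔS_total = 39 J/K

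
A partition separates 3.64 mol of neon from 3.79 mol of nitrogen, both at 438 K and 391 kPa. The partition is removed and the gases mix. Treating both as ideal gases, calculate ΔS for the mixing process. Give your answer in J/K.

Mole fractions: x_A = 3.64/7.43 = 0.49, x_B = 0.51.
ΔS_mix = −R(n_A ln x_A + n_B ln x_B) = −8.314 × (3.64 ln 0.49 + 3.79 ln 0.51) = 42.8 J/K.

ΔS_mix = 42.8 J/K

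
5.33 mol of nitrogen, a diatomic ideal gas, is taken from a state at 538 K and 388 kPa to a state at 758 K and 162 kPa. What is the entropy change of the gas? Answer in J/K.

ΔS = nC_p ln(T₂/T₁) − nR ln(P₂/P₁), with C_p = 7R/2 = 29.1 J mol⁻¹ K⁻¹ for a diatomic ideal gas.
ΔS = 5.33 × [29.1 × ln(758/538) − 8.314 × ln(162/388)] = 91.9 J/K.

ΔS = 91.9 J/K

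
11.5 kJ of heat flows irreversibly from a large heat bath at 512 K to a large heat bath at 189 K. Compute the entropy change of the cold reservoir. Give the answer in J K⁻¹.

ΔS_cold = 60.8 J/K

The cold reservoir gains heat Q, so ΔS_cold = +Q/T_C = 11500/189 = 60.8 J/K.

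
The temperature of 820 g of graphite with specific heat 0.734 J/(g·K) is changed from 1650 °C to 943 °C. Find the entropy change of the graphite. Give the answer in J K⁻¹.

ΔS = -276 J/K

In kelvin: T₁ = 1923.15 K, T₂ = 1216.15 K. ΔS = ∫dQ_rev/T = m c ln(T₂/T₁) = 820 × 0.734 × ln(1216.15/1923.15) = -276 J/K.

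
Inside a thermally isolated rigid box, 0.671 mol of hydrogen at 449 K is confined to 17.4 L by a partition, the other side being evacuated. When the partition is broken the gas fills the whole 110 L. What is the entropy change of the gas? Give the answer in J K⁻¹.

ΔS_gas = 10.3 J/K

No heat is exchanged and no work is done, so the ideal-gas temperature stays constant.
Entropy is a state function; using a reversible isothermal path, ΔS_gas = nR ln(V₂/V₁) = 0.671 × 8.314 × ln(110/17.4) = 10.3 J/K.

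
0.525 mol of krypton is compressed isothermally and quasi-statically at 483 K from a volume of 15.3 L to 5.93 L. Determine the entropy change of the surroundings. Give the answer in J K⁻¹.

ΔS_surr = 4.14 J/K

For an isothermal ideal gas ΔS_gas = nR ln(V₂/V₁) = 0.525 × 8.314 × ln(5.93/15.3) = -4.14 J/K.
The process is reversible, so ΔS_surr = −ΔS_gas = 4.14 J/K and ΔS_universe = 0.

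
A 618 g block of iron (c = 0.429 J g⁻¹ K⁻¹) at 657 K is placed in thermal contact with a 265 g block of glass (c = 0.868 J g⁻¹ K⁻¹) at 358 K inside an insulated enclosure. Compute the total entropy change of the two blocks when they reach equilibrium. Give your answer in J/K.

ΔS_total = 22.1 J/K

Energy balance: T_f = (m₁c₁T₁ + m₂c₂T₂)/(m₁c₁ + m₂c₂) = 518.1 K.
ΔS₁ = m₁c₁ ln(T_f/T₁) = 265.122 × ln(518.1/657) = -62.971 J/K.
ΔS₂ = m₂c₂ ln(T_f/T₂) = 230.02 × ln(518.1/358) = 85.023 J/K.
ΔS_total = -62.971 + 85.023 = 22.1 J/K.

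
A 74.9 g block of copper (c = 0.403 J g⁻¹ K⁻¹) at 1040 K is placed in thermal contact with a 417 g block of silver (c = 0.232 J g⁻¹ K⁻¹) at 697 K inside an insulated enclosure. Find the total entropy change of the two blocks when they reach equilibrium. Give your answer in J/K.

Energy balance: T_f = (m₁c₁T₁ + m₂c₂T₂)/(m₁c₁ + m₂c₂) = 778.57 K.
ΔS₁ = m₁c₁ ln(T_f/T₁) = 30.1847 × ln(778.57/1040) = -8.739 J/K.
ΔS₂ = m₂c₂ ln(T_f/T₂) = 96.744 × ln(778.57/697) = 10.71 J/K.
ΔS_total = -8.739 + 10.71 = 1.97 J/K.

ΔS_total = 1.97 J/K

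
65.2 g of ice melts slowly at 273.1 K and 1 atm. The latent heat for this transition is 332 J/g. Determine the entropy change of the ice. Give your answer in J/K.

Heat absorbed by the substance: Q = mL = 65.2 × 332 = 21646.4 J.
At constant T, ΔS = Q_rev/T = 21646.4 / 273.1 = 79.3 J/K.

ΔS = 79.3 J/K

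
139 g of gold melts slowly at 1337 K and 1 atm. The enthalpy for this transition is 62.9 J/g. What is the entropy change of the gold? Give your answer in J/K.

Heat absorbed by the substance: Q = mL = 139 × 62.9 = 8743.1 J.
At constant T, ΔS = Q_rev/T = 8743.1 / 1337 = 6.54 J/K.

ΔS = 6.54 J/K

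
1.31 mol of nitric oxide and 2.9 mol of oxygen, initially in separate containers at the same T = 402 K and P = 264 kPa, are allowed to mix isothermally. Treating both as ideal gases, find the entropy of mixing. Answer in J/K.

Mole fractions: x_A = 1.31/4.21 = 0.311, x_B = 0.689.
ΔS_mix = −R(n_A ln x_A + n_B ln x_B) = −8.314 × (1.31 ln 0.311 + 2.9 ln 0.689) = 21.7 J/K.

ΔS_mix = 21.7 J/K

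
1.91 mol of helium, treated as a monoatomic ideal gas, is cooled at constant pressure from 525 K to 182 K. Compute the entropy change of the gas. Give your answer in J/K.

ΔS = -42.1 J/K

At constant pressure, ΔS = nC_p ln(T₂/T₁) with C_p = 5R/2 = 20.79 J mol⁻¹ K⁻¹.
ΔS = 1.91 × 20.79 × ln(182/525) = -42.1 J/K.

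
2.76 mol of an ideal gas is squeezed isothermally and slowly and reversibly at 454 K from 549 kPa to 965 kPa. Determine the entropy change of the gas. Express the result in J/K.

ΔS_gas = -12.9 J/K

For an isothermal ideal gas ΔS_gas = nR ln(P₁/P₂) = 2.76 × 8.314 × ln(549/965) = -12.9 J/K.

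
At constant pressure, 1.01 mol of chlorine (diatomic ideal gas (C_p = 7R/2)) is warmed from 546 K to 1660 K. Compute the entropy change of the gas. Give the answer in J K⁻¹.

ΔS = 32.7 J/K

At constant pressure, ΔS = nC_p ln(T₂/T₁) with C_p = 7R/2 = 29.1 J mol⁻¹ K⁻¹.
ΔS = 1.01 × 29.1 × ln(1660/546) = 32.7 J/K.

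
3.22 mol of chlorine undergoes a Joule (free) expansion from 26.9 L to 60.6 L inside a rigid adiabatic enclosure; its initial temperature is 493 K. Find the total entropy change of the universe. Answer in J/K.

For an ideal gas in free expansion Q = 0 and W = 0, so T is unchanged.
Entropy is a state function; using a reversible isothermal path, ΔS_gas = nR ln(V₂/V₁) = 3.22 × 8.314 × ln(60.6/26.9) = 21.7 J/K.
The insulated surroundings exchange no heat, so ΔS_surr = 0 and ΔS_universe = ΔS_gas.

ΔS_universe = 21.7 J/K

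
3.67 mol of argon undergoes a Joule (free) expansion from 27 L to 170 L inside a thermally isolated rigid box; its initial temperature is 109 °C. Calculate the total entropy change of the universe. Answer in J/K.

For an ideal gas in free expansion Q = 0 and W = 0, so T is unchanged.
Entropy is a state function; using a reversible isothermal path, ΔS_gas = nR ln(V₂/V₁) = 3.67 × 8.314 × ln(170/27) = 56.1 J/K.
The insulated surroundings exchange no heat, so ΔS_surr = 0 and ΔS_universe = ΔS_gas.

ΔS_universe = 56.1 J/K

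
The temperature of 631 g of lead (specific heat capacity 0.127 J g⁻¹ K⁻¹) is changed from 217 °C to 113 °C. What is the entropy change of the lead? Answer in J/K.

ΔS = -19.1 J/K

In kelvin: T₁ = 490.15 K, T₂ = 386.15 K. ΔS = ∫dQ_rev/T = m c ln(T₂/T₁) = 631 × 0.127 × ln(386.15/490.15) = -19.1 J/K.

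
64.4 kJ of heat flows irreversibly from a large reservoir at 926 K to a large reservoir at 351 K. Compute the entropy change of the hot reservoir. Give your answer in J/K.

ΔS_hot = -69.5 J/K

The hot reservoir loses heat Q, so ΔS_hot = −Q/T_H = −64400/926 = -69.5 J/K.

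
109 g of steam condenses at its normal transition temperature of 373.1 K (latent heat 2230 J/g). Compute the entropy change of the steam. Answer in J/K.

ΔS = -651 J/K

Heat released by the substance: Q = −mL = −109 × 2230 = −243070 J.
At constant T, ΔS = Q_rev/T = −243070 / 373.1 = -651 J/K.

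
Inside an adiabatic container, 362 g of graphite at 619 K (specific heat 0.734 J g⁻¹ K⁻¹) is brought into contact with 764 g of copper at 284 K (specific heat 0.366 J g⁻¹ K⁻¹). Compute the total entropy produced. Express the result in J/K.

ΔS_total = 40.6 J/K

Energy balance: T_f = (m₁c₁T₁ + m₂c₂T₂)/(m₁c₁ + m₂c₂) = 447.23 K.
ΔS₁ = m₁c₁ ln(T_f/T₁) = 265.708 × ln(447.23/619) = -86.37 J/K.
ΔS₂ = m₂c₂ ln(T_f/T₂) = 279.624 × ln(447.23/284) = 127 J/K.
ΔS_total = -86.37 + 127 = 40.6 J/K.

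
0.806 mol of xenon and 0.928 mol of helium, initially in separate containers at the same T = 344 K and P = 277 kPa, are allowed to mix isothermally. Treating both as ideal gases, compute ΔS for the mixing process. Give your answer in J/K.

Mole fractions: x_A = 0.806/1.73 = 0.465, x_B = 0.535.
ΔS_mix = −R(n_A ln x_A + n_B ln x_B) = −8.314 × (0.806 ln 0.465 + 0.928 ln 0.535) = 9.96 J/K.

ΔS_mix = 9.96 J/K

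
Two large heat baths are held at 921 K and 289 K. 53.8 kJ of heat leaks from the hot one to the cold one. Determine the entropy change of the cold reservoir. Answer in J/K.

ΔS_cold = 186 J/K

The cold reservoir gains heat Q, so ΔS_cold = +Q/T_C = 53800/289 = 186 J/K.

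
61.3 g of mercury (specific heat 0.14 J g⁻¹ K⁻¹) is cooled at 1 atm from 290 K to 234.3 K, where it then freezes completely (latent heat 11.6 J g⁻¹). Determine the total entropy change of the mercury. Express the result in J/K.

ΔS = -4.87 J/K

Cooling step: ΔS₁ = m c ln(T_tr/T_i) = 61.3 × 0.14 × ln(234.3/290) = -1.83 J/K.
Phase change: ΔS₂ = −mL/T_tr = −61.3 × 11.6 / 234.3 = -3.035 J/K.
ΔS_total = (-1.83) + (-3.035) = -4.87 J/K.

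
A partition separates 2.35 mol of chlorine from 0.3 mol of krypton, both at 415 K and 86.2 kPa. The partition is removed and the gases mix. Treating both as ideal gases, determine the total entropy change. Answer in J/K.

Mole fractions: x_A = 2.35/2.65 = 0.887, x_B = 0.113.
ΔS_mix = −R(n_A ln x_A + n_B ln x_B) = −8.314 × (2.35 ln 0.887 + 0.3 ln 0.113) = 7.78 J/K.

ΔS_mix = 7.78 J/K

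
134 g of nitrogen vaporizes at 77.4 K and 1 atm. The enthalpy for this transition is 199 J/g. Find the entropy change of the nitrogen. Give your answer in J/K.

Heat absorbed by the substance: Q = mL = 134 × 199 = 26666 J.
At constant T, ΔS = Q_rev/T = 26666 / 77.4 = 345 J/K.

ΔS = 345 J/K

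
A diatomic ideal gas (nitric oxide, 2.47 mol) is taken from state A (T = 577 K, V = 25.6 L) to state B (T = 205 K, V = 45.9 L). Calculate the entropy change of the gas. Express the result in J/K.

Entropy is a state function: ΔS = nC_V ln(T₂/T₁) + nR ln(V₂/V₁), with C_V = 5R/2 = 20.79 J mol⁻¹ K⁻¹ for a diatomic ideal gas.
ΔS = 2.47 × [20.79 × ln(205/577) + 8.314 × ln(45.9/25.6)] = -41.1 J/K.

ΔS = -41.1 J/K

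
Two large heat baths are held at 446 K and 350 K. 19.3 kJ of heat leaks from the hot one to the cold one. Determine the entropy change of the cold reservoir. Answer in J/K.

The cold reservoir gains heat Q, so ΔS_cold = +Q/T_C = 19300/350 = 55.1 J/K.

ΔS_cold = 55.1 J/K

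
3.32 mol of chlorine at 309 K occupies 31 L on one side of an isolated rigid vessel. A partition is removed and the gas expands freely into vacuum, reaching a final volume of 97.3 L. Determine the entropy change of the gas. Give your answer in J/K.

ΔS_gas = 31.6 J/K

For an ideal gas in free expansion Q = 0 and W = 0, so T is unchanged.
Entropy is a state function; using a reversible isothermal path, ΔS_gas = nR ln(V₂/V₁) = 3.32 × 8.314 × ln(97.3/31) = 31.6 J/K.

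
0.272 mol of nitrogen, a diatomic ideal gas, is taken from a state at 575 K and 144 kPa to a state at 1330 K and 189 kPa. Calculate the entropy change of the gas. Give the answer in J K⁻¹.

ΔS = 6.02 J/K

ΔS = nC_p ln(T₂/T₁) − nR ln(P₂/P₁), with C_p = 7R/2 = 29.1 J mol⁻¹ K⁻¹ for a diatomic ideal gas.
ΔS = 0.272 × [29.1 × ln(1330/575) − 8.314 × ln(189/144)] = 6.02 J/K.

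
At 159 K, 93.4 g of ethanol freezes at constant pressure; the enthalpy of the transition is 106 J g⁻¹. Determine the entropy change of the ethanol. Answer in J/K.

ΔS = -62.3 J/K

Heat released by the substance: Q = −mL = −93.4 × 106 = −9900.4 J.
At constant T, ΔS = Q_rev/T = −9900.4 / 159 = -62.3 J/K.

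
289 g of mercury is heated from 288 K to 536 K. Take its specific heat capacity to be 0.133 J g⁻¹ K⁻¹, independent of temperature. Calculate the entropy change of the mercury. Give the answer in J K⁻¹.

ΔS = 23.9 J/K

ΔS = ∫dQ_rev/T = m c ln(T₂/T₁) = 289 × 0.133 × ln(536/288) = 23.9 J/K.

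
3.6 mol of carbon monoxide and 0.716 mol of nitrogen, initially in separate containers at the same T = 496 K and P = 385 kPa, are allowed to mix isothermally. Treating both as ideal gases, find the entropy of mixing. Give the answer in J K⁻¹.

ΔS_mix = 16.1 J/K

Mole fractions: x_A = 3.6/4.32 = 0.834, x_B = 0.166.
ΔS_mix = −R(n_A ln x_A + n_B ln x_B) = −8.314 × (3.6 ln 0.834 + 0.716 ln 0.166) = 16.1 J/K.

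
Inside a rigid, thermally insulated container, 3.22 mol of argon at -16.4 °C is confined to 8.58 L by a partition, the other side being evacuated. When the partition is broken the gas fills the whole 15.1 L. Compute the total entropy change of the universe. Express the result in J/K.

ΔS_universe = 15.1 J/K

No heat is exchanged and no work is done, so the ideal-gas temperature stays constant.
Entropy is a state function; using a reversible isothermal path, ΔS_gas = nR ln(V₂/V₁) = 3.22 × 8.314 × ln(15.1/8.58) = 15.1 J/K.
The insulated surroundings exchange no heat, so ΔS_surr = 0 and ΔS_universe = ΔS_gas.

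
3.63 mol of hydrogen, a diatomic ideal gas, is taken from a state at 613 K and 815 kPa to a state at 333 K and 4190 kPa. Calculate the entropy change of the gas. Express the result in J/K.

ΔS = nC_p ln(T₂/T₁) − nR ln(P₂/P₁), with C_p = 7R/2 = 29.1 J mol⁻¹ K⁻¹ for a diatomic ideal gas.
ΔS = 3.63 × [29.1 × ln(333/613) − 8.314 × ln(4190/815)] = -114 J/K.

ΔS = -114 J/K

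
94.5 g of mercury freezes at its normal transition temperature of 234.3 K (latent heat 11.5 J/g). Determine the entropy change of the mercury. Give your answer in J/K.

Heat released by the substance: Q = −mL = −94.5 × 11.5 = −1086.75 J.
At constant T, ΔS = Q_rev/T = −1086.75 / 234.3 = -4.64 J/K.

ΔS = -4.64 J/K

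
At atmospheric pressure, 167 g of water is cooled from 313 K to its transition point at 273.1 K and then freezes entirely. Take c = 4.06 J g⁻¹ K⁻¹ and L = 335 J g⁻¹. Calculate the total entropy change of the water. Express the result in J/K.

Cooling step: ΔS₁ = m c ln(T_tr/T_i) = 167 × 4.06 × ln(273.1/313) = -92.46 J/K.
Phase change: ΔS₂ = −mL/T_tr = −167 × 335 / 273.1 = -204.9 J/K.
ΔS_total = (-92.46) + (-204.9) = -297 J/K.

ΔS = -297 J/K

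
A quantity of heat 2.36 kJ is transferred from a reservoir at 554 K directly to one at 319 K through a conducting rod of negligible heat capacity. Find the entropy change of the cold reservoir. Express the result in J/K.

The cold reservoir gains heat Q, so ΔS_cold = +Q/T_C = 2360/319 = 7.4 J/K.

ΔS_cold = 7.4 J/K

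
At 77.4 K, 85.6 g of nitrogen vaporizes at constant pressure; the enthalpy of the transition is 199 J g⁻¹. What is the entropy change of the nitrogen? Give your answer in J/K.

Heat absorbed by the substance: Q = mL = 85.6 × 199 = 17034.4 J.
At constant T, ΔS = Q_rev/T = 17034.4 / 77.4 = 220 J/K.

ΔS = 220 J/K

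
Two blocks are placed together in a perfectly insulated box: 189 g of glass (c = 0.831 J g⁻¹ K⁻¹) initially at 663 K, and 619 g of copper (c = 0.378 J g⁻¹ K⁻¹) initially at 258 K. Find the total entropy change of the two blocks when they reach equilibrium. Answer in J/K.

Energy balance: T_f = (m₁c₁T₁ + m₂c₂T₂)/(m₁c₁ + m₂c₂) = 420.67 K.
ΔS₁ = m₁c₁ ln(T_f/T₁) = 157.059 × ln(420.67/663) = -71.452 J/K.
ΔS₂ = m₂c₂ ln(T_f/T₂) = 233.982 × ln(420.67/258) = 114.39 J/K.
ΔS_total = -71.452 + 114.39 = 42.9 J/K.

ΔS_total = 42.9 J/K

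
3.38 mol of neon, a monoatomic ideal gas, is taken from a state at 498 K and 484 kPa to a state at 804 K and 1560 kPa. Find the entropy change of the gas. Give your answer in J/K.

ΔS = nC_p ln(T₂/T₁) − nR ln(P₂/P₁), with C_p = 5R/2 = 20.79 J mol⁻¹ K⁻¹ for a monoatomic ideal gas.
ΔS = 3.38 × [20.79 × ln(804/498) − 8.314 × ln(1560/484)] = 0.763 J/K.

ΔS = 0.763 J/K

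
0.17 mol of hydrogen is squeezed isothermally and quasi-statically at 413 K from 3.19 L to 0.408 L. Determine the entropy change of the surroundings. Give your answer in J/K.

ΔS_surr = 2.91 J/K

For an isothermal ideal gas ΔS_gas = nR ln(V₂/V₁) = 0.17 × 8.314 × ln(0.408/3.19) = -2.91 J/K.
The process is reversible, so ΔS_surr = −ΔS_gas = 2.91 J/K and ΔS_universe = 0.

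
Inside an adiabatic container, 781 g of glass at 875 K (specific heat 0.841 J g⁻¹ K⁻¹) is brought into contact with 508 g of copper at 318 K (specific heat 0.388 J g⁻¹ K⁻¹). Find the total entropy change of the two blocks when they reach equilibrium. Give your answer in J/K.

ΔS_total = 63.8 J/K

Energy balance: T_f = (m₁c₁T₁ + m₂c₂T₂)/(m₁c₁ + m₂c₂) = 746.43 K.
ΔS₁ = m₁c₁ ln(T_f/T₁) = 656.821 × ln(746.43/875) = -104.4 J/K.
ΔS₂ = m₂c₂ ln(T_f/T₂) = 197.104 × ln(746.43/318) = 168.2 J/K.
ΔS_total = -104.4 + 168.2 = 63.8 J/K.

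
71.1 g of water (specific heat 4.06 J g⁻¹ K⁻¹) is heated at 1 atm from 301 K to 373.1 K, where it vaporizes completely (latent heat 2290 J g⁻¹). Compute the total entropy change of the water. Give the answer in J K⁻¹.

ΔS = 498 J/K

Warming step: ΔS₁ = m c ln(T_tr/T_i) = 71.1 × 4.06 × ln(373.1/301) = 61.99 J/K.
Phase change: ΔS₂ = +mL/T_tr = 71.1 × 2290 / 373.1 = 436.4 J/K.
ΔS_total = (61.99) + (436.4) = 498 J/K.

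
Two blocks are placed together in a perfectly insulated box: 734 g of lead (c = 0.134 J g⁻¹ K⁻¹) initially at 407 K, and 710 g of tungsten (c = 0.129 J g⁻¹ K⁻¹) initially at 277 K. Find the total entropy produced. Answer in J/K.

Energy balance: T_f = (m₁c₁T₁ + m₂c₂T₂)/(m₁c₁ + m₂c₂) = 344.32 K.
ΔS₁ = m₁c₁ ln(T_f/T₁) = 98.356 × ln(344.32/407) = -16.45 J/K.
ΔS₂ = m₂c₂ ln(T_f/T₂) = 91.59 × ln(344.32/277) = 19.92 J/K.
ΔS_total = -16.45 + 19.92 = 3.47 J/K.

ΔS_total = 3.47 J/K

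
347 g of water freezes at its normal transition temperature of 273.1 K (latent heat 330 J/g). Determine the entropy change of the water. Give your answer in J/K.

ΔS = -419 J/K

Heat released by the substance: Q = −mL = −347 × 330 = −114510 J.
At constant T, ΔS = Q_rev/T = −114510 / 273.1 = -419 J/K.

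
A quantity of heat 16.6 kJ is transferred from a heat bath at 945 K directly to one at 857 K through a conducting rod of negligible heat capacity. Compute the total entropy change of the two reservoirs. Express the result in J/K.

ΔS_total = 1.8 J/K

ΔS_hot = −Q/T_H = −16600/945 = -17.57 J/K and ΔS_cold = +Q/T_C = 16600/857 = 19.37 J/K.
ΔS_total = -17.57 + 19.37 = 1.8 J/K, positive as the second law requires.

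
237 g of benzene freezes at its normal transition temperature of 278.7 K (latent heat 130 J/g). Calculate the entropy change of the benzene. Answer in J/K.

ΔS = -111 J/K

Heat released by the substance: Q = −mL = −237 × 130 = −30810 J.
At constant T, ΔS = Q_rev/T = −30810 / 278.7 = -111 J/K.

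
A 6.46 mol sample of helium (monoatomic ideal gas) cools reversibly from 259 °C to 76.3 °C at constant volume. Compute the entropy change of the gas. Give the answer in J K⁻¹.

In kelvin: T₁ = 532.15 K, T₂ = 349.45 K. At constant volume, ΔS = nC_V ln(T₂/T₁) with C_V = 3R/2 = 12.47 J mol⁻¹ K⁻¹.
ΔS = 6.46 × 12.47 × ln(349.45/532.15) = -33.9 J/K.

ΔS = -33.9 J/K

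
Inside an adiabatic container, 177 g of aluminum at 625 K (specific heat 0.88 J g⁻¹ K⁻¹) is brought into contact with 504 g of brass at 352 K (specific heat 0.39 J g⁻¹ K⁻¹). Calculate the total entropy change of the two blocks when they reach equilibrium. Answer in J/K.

ΔS_total = 14.4 J/K

Energy balance: T_f = (m₁c₁T₁ + m₂c₂T₂)/(m₁c₁ + m₂c₂) = 472.69 K.
ΔS₁ = m₁c₁ ln(T_f/T₁) = 155.76 × ln(472.69/625) = -43.505 J/K.
ΔS₂ = m₂c₂ ln(T_f/T₂) = 196.56 × ln(472.69/352) = 57.949 J/K.
ΔS_total = -43.505 + 57.949 = 14.4 J/K.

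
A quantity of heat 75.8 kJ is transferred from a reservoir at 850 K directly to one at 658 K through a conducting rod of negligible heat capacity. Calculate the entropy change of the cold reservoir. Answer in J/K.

ΔS_cold = 115 J/K

The cold reservoir gains heat Q, so ΔS_cold = +Q/T_C = 75800/658 = 115 J/K.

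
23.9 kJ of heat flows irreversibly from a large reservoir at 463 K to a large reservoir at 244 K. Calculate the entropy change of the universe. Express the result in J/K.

ΔS_total = 46.3 J/K

ΔS_hot = −Q/T_H = −23900/463 = -51.62 J/K and ΔS_cold = +Q/T_C = 23900/244 = 97.95 J/K.
ΔS_total = -51.62 + 97.95 = 46.3 J/K, positive as the second law requires.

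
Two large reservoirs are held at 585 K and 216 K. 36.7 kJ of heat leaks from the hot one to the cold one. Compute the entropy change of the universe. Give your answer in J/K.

ΔS_hot = −Q/T_H = −36700/585 = -62.74 J/K and ΔS_cold = +Q/T_C = 36700/216 = 169.9 J/K.
ΔS_total = -62.74 + 169.9 = 107 J/K, positive as the second law requires.

ΔS_total = 107 J/K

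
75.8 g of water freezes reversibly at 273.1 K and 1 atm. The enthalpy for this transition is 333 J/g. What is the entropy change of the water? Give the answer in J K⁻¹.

Heat released by the substance: Q = −mL = −75.8 × 333 = −25241.4 J.
At constant T, ΔS = Q_rev/T = −25241.4 / 273.1 = -92.4 J/K.

ΔS = -92.4 J/K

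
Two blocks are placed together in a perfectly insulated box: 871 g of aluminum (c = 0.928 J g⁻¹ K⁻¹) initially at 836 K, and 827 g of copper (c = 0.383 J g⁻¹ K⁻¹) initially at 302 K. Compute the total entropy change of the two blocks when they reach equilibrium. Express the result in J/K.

ΔS_total = 99.5 J/K

Energy balance: T_f = (m₁c₁T₁ + m₂c₂T₂)/(m₁c₁ + m₂c₂) = 685.66 K.
ΔS₁ = m₁c₁ ln(T_f/T₁) = 808.288 × ln(685.66/836) = -160.2 J/K.
ΔS₂ = m₂c₂ ln(T_f/T₂) = 316.741 × ln(685.66/302) = 259.7 J/K.
ΔS_total = -160.2 + 259.7 = 99.5 J/K.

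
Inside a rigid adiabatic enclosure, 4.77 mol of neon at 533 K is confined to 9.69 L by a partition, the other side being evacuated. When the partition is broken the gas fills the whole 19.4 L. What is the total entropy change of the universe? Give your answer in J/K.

ΔS_universe = 27.5 J/K

No heat is exchanged and no work is done, so the ideal-gas temperature stays constant.
Entropy is a state function; using a reversible isothermal path, ΔS_gas = nR ln(V₂/V₁) = 4.77 × 8.314 × ln(19.4/9.69) = 27.5 J/K.
The insulated surroundings exchange no heat, so ΔS_surr = 0 and ΔS_universe = ΔS_gas.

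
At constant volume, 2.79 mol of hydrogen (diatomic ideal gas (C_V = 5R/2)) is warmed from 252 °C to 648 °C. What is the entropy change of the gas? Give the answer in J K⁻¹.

ΔS = 32.6 J/K

In kelvin: T₁ = 525.15 K, T₂ = 921.15 K. At constant volume, ΔS = nC_V ln(T₂/T₁) with C_V = 5R/2 = 20.79 J mol⁻¹ K⁻¹.
ΔS = 2.79 × 20.79 × ln(921.15/525.15) = 32.6 J/K.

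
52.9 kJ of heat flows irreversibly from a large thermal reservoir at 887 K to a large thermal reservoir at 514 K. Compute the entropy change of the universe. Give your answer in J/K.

ΔS_hot = −Q/T_H = −52900/887 = -59.64 J/K and ΔS_cold = +Q/T_C = 52900/514 = 102.9 J/K.
ΔS_total = -59.64 + 102.9 = 43.3 J/K, positive as the second law requires.

ΔS_total = 43.3 J/K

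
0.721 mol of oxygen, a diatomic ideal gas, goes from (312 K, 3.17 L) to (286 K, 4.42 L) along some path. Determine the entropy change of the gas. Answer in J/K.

ΔS = 0.689 J/K

Entropy is a state function: ΔS = nC_V ln(T₂/T₁) + nR ln(V₂/V₁), with C_V = 5R/2 = 20.79 J mol⁻¹ K⁻¹ for a diatomic ideal gas.
ΔS = 0.721 × [20.79 × ln(286/312) + 8.314 × ln(4.42/3.17)] = 0.689 J/K.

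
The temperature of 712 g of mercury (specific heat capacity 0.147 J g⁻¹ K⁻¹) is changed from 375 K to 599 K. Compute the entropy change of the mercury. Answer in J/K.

ΔS = ∫dQ_rev/T = m c ln(T₂/T₁) = 712 × 0.147 × ln(599/375) = 49 J/K.

ΔS = 49 J/K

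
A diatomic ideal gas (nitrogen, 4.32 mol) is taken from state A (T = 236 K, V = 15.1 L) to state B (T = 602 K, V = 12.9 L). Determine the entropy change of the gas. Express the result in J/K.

ΔS = 78.4 J/K

Entropy is a state function: ΔS = nC_V ln(T₂/T₁) + nR ln(V₂/V₁), with C_V = 5R/2 = 20.79 J mol⁻¹ K⁻¹ for a diatomic ideal gas.
ΔS = 4.32 × [20.79 × ln(602/236) + 8.314 × ln(12.9/15.1)] = 78.4 J/K.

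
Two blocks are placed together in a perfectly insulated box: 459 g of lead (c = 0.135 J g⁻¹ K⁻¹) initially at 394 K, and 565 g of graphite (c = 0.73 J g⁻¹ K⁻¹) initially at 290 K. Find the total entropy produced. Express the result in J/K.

ΔS_total = 2.73 J/K

Energy balance: T_f = (m₁c₁T₁ + m₂c₂T₂)/(m₁c₁ + m₂c₂) = 303.58 K.
ΔS₁ = m₁c₁ ln(T_f/T₁) = 61.965 × ln(303.58/394) = -16.15 J/K.
ΔS₂ = m₂c₂ ln(T_f/T₂) = 412.45 × ln(303.58/290) = 18.88 J/K.
ΔS_total = -16.15 + 18.88 = 2.73 J/K.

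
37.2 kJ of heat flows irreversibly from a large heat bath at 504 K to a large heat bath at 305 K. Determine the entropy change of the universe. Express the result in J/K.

ΔS_total = 48.2 J/K

ΔS_hot = −Q/T_H = −37200/504 = -73.81 J/K and ΔS_cold = +Q/T_C = 37200/305 = 122 J/K.
ΔS_total = -73.81 + 122 = 48.2 J/K, positive as the second law requires.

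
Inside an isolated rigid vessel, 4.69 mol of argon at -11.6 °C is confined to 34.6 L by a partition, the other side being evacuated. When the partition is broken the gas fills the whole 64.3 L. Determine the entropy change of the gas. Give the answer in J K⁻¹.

For an ideal gas in free expansion Q = 0 and W = 0, so T is unchanged.
Entropy is a state function; using a reversible isothermal path, ΔS_gas = nR ln(V₂/V₁) = 4.69 × 8.314 × ln(64.3/34.6) = 24.2 J/K.

ΔS_gas = 24.2 J/K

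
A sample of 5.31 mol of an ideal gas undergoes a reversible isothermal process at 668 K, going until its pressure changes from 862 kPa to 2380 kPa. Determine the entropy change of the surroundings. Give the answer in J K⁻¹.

For an isothermal ideal gas ΔS_gas = nR ln(P₁/P₂) = 5.31 × 8.314 × ln(862/2380) = -44.8 J/K.
The process is reversible, so ΔS_surr = −ΔS_gas = 44.8 J/K and ΔS_universe = 0.

ΔS_surr = 44.8 J/K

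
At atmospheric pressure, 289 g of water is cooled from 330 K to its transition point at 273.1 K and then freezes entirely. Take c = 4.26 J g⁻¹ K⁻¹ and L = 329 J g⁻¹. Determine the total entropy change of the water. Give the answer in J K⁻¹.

ΔS = -581 J/K

Cooling step: ΔS₁ = m c ln(T_tr/T_i) = 289 × 4.26 × ln(273.1/330) = -233 J/K.
Phase change: ΔS₂ = −mL/T_tr = −289 × 329 / 273.1 = -348.2 J/K.
ΔS_total = (-233) + (-348.2) = -581 J/K.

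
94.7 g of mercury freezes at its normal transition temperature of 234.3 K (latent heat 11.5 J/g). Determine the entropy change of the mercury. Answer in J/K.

Heat released by the substance: Q = −mL = −94.7 × 11.5 = −1089.05 J.
At constant T, ΔS = Q_rev/T = −1089.05 / 234.3 = -4.65 J/K.

ΔS = -4.65 J/K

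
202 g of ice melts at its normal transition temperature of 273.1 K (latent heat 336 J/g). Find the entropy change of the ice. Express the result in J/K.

Heat absorbed by the substance: Q = mL = 202 × 336 = 67872 J.
At constant T, ΔS = Q_rev/T = 67872 / 273.1 = 249 J/K.

ΔS = 249 J/K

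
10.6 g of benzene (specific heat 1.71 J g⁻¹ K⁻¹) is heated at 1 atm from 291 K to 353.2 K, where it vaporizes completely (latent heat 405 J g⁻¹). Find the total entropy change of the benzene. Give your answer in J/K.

Warming step: ΔS₁ = m c ln(T_tr/T_i) = 10.6 × 1.71 × ln(353.2/291) = 3.511 J/K.
Phase change: ΔS₂ = +mL/T_tr = 10.6 × 405 / 353.2 = 12.15 J/K.
ΔS_total = (3.511) + (12.15) = 15.7 J/K.

ΔS = 15.7 J/K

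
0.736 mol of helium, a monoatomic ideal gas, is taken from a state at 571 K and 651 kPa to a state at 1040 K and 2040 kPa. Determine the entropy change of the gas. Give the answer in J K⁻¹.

ΔS = nC_p ln(T₂/T₁) − nR ln(P₂/P₁), with C_p = 5R/2 = 20.79 J mol⁻¹ K⁻¹ for a monoatomic ideal gas.
ΔS = 0.736 × [20.79 × ln(1040/571) − 8.314 × ln(2040/651)] = 2.18 J/K.

ΔS = 2.18 J/K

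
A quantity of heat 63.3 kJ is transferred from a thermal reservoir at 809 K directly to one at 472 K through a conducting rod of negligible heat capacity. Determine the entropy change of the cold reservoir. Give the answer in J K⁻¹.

The cold reservoir gains heat Q, so ΔS_cold = +Q/T_C = 63300/472 = 134 J/K.

ΔS_cold = 134 J/K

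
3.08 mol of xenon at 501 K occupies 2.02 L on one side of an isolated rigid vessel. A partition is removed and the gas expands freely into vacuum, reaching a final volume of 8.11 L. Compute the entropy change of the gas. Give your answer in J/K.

No heat is exchanged and no work is done, so the ideal-gas temperature stays constant.
Entropy is a state function; using a reversible isothermal path, ΔS_gas = nR ln(V₂/V₁) = 3.08 × 8.314 × ln(8.11/2.02) = 35.6 J/K.

ΔS_gas = 35.6 J/K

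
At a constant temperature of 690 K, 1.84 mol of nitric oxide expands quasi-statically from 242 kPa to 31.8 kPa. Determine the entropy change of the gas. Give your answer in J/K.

For an isothermal ideal gas ΔS_gas = nR ln(P₁/P₂) = 1.84 × 8.314 × ln(242/31.8) = 31 J/K.

ΔS_gas = 31 J/K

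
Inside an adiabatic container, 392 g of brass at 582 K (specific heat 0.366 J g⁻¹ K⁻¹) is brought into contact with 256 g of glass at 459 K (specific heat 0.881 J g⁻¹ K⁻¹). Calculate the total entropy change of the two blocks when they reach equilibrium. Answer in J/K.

Energy balance: T_f = (m₁c₁T₁ + m₂c₂T₂)/(m₁c₁ + m₂c₂) = 506.82 K.
ΔS₁ = m₁c₁ ln(T_f/T₁) = 143.472 × ln(506.82/582) = -19.84 J/K.
ΔS₂ = m₂c₂ ln(T_f/T₂) = 225.536 × ln(506.82/459) = 22.35 J/K.
ΔS_total = -19.84 + 22.35 = 2.51 J/K.

ΔS_total = 2.51 J/K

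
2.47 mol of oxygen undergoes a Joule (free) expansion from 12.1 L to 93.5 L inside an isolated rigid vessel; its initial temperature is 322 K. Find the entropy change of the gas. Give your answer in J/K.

ΔS_gas = 42 J/K

For an ideal gas in free expansion Q = 0 and W = 0, so T is unchanged.
Entropy is a state function; using a reversible isothermal path, ΔS_gas = nR ln(V₂/V₁) = 2.47 × 8.314 × ln(93.5/12.1) = 42 J/K.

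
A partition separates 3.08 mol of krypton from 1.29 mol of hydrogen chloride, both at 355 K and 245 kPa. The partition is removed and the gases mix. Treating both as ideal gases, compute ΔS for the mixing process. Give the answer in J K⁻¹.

Mole fractions: x_A = 3.08/4.37 = 0.705, x_B = 0.295.
ΔS_mix = −R(n_A ln x_A + n_B ln x_B) = −8.314 × (3.08 ln 0.705 + 1.29 ln 0.295) = 22 J/K.

ΔS_mix = 22 J/K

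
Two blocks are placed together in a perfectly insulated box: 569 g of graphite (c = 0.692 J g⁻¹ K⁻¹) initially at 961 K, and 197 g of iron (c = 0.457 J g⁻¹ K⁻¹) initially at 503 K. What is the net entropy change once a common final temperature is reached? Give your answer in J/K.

ΔS_total = 13.4 J/K

Energy balance: T_f = (m₁c₁T₁ + m₂c₂T₂)/(m₁c₁ + m₂c₂) = 875.77 K.
ΔS₁ = m₁c₁ ln(T_f/T₁) = 393.748 × ln(875.77/961) = -36.57 J/K.
ΔS₂ = m₂c₂ ln(T_f/T₂) = 90.029 × ln(875.77/503) = 49.92 J/K.
ΔS_total = -36.57 + 49.92 = 13.4 J/K.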